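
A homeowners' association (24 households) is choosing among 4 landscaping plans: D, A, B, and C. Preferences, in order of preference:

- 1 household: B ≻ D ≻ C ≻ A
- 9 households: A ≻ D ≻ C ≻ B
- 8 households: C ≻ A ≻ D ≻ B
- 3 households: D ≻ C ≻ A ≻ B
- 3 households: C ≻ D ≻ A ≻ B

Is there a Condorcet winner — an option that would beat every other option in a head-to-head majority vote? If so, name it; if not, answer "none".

Checking pairwise contests:
A beats D 17–7.
C beats A 15–9.
D beats B 23–1.
D beats C 13–11.
Every option loses at least one head-to-head, so there is no Condorcet winner.

none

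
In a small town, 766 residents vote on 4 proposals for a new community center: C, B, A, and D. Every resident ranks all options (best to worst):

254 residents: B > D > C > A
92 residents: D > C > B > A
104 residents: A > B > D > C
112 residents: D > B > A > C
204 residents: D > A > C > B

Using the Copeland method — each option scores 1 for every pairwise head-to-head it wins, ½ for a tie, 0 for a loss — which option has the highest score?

C: loses to B, A, and D → score 0.
B: beats C and A; loses to D → score 2.
A: beats C; loses to B and D → score 1.
D: beats C, B, and A → score 3.
D has the best pairwise record.

D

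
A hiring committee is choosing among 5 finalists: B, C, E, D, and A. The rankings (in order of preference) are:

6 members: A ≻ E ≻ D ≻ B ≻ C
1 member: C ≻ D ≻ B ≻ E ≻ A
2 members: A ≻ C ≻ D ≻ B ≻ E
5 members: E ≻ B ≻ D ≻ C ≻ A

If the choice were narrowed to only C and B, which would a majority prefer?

Voters preferring C to B: 3; preferring B to C: 11.
B wins the head-to-head.

B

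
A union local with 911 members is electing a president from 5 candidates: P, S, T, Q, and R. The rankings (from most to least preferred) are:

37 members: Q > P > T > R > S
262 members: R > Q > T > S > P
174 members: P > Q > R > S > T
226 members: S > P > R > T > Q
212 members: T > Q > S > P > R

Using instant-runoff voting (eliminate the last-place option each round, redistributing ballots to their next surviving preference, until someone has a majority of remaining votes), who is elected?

R

Round 1: P 174, S 226, T 212, Q 37, R 262. Eliminate Q.
Round 2: P 211, S 226, T 212, R 262. Eliminate P.
Round 3: S 226, T 249, R 436. Eliminate S.
Round 4: T 249, R 662. R has a majority.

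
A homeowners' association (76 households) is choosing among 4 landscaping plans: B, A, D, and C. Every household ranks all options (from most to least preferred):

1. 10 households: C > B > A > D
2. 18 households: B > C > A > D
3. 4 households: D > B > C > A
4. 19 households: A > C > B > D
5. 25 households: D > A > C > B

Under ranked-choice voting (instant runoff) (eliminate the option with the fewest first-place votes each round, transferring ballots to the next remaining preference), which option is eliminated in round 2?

Round 1: B 18, A 19, D 29, C 10. Eliminate C.
Round 2: B 28, A 19, D 29. Eliminate A.

A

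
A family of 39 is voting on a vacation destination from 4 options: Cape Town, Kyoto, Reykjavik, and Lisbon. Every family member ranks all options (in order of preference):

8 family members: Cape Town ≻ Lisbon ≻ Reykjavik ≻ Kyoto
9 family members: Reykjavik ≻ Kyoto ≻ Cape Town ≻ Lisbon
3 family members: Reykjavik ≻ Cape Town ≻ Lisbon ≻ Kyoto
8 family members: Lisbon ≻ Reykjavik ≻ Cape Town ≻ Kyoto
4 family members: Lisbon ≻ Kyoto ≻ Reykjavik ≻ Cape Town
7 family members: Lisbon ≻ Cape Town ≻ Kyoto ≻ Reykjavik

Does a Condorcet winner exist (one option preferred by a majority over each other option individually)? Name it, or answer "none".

Checking pairwise contests:
Reykjavik beats Cape Town 24–15.
Cape Town beats Kyoto 26–13.
Lisbon beats Reykjavik 27–12.
Cape Town beats Lisbon 20–19.
Every option loses at least one head-to-head, so there is no Condorcet winner.

none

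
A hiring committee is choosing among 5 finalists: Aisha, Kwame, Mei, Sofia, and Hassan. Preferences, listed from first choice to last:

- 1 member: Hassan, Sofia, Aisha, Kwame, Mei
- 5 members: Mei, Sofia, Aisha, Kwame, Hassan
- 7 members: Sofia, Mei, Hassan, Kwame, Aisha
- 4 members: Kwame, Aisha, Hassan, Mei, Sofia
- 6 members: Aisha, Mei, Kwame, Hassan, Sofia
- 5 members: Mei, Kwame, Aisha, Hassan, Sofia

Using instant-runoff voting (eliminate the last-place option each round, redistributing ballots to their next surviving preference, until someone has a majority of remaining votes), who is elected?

Mei

Round 1: Aisha 6, Kwame 4, Mei 10, Sofia 7, Hassan 1. Eliminate Hassan.
Round 2: Aisha 6, Kwame 4, Mei 10, Sofia 8. Eliminate Kwame.
Round 3: Aisha 10, Mei 10, Sofia 8. Eliminate Sofia.
Round 4: Aisha 11, Mei 17. Mei has a majority.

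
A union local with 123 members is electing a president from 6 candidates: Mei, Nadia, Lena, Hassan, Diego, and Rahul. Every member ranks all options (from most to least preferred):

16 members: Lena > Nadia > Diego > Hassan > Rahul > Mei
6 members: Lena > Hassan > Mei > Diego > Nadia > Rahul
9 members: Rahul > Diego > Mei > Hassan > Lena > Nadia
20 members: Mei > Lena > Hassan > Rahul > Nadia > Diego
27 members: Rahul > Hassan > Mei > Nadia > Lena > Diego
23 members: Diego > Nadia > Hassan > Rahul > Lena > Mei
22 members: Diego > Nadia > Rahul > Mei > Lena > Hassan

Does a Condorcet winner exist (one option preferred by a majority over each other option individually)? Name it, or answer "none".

Checking pairwise contests:
Hassan beats Mei 72–51.
Mei beats Nadia 62–61.
Mei beats Lena 78–45.
Lena beats Hassan 64–59.
Nadia beats Diego 63–60.
Nadia beats Rahul 67–56.
Every option loses at least one head-to-head, so there is no Condorcet winner.

none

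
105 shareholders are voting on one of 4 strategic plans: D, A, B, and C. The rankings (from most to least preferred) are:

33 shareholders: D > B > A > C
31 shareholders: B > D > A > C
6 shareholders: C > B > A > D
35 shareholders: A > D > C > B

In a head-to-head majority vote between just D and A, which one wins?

D

Voters preferring D to A: 64; preferring A to D: 41.
D wins the head-to-head.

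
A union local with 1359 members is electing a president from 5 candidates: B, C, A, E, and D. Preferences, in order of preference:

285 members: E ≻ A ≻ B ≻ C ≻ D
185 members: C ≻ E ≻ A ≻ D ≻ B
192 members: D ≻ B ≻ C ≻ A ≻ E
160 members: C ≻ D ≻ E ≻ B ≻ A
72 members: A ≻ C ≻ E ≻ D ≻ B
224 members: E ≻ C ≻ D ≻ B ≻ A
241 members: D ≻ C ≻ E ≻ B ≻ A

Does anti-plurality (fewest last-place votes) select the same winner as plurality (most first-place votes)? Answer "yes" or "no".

Anti-plurality — last-place votes: B 257, C 0, A 625, E 192, D 285. Winner: C.
Plurality — first-place votes: B 0, C 345, A 72, E 509, D 433. Winner: E.
The two methods disagree.

no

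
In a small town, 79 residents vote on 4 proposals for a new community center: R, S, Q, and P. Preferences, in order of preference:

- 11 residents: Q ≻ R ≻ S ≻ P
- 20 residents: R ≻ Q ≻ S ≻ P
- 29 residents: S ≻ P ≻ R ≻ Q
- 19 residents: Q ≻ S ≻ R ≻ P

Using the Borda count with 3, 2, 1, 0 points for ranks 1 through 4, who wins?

R: 11·2 + 20·3 + 29·1 + 19·1 = 130
S: 11·1 + 20·1 + 29·3 + 19·2 = 156
Q: 11·3 + 20·2 + 29·0 + 19·3 = 130
P: 11·0 + 20·0 + 29·2 + 19·0 = 58
S has the highest Borda score (156).

S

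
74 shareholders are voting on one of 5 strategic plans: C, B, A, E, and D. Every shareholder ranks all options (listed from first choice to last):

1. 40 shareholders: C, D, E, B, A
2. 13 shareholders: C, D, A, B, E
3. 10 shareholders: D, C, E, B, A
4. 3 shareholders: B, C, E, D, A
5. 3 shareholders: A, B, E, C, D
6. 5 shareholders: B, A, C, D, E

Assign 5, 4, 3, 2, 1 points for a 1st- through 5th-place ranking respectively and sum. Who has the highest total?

C: 40·5 + 13·5 + 10·4 + 3·4 + 3·2 + 5·3 = 338
B: 40·2 + 13·2 + 10·2 + 3·5 + 3·4 + 5·5 = 178
A: 40·1 + 13·3 + 10·1 + 3·1 + 3·5 + 5·4 = 127
E: 40·3 + 13·1 + 10·3 + 3·3 + 3·3 + 5·1 = 186
D: 40·4 + 13·4 + 10·5 + 3·2 + 3·1 + 5·2 = 281
C has the highest Borda score (338).

C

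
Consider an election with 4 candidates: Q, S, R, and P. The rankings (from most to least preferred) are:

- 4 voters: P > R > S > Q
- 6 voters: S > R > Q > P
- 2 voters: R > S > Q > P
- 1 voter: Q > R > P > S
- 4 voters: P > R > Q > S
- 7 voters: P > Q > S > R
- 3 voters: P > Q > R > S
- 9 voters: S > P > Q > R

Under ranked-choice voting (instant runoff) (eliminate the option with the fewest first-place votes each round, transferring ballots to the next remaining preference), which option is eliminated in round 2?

R

Round 1: Q 1, S 15, R 2, P 18. Eliminate Q.
Round 2: S 15, R 3, P 18. Eliminate R.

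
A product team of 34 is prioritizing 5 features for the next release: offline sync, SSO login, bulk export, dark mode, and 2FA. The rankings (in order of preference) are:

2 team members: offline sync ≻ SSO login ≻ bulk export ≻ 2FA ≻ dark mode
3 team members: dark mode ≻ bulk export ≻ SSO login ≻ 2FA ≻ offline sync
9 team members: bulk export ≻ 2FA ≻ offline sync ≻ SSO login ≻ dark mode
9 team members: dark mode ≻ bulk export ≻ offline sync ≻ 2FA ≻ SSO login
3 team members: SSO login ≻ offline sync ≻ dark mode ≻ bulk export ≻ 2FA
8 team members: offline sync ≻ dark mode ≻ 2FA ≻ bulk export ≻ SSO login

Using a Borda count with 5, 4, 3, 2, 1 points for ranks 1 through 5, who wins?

bulk export

offline sync: 2·5 + 3·1 + 9·3 + 9·3 + 3·4 + 8·5 = 119
SSO login: 2·4 + 3·3 + 9·2 + 9·1 + 3·5 + 8·1 = 67
bulk export: 2·3 + 3·4 + 9·5 + 9·4 + 3·2 + 8·2 = 121
dark mode: 2·1 + 3·5 + 9·1 + 9·5 + 3·3 + 8·4 = 112
2FA: 2·2 + 3·2 + 9·4 + 9·2 + 3·1 + 8·3 = 91
bulk export has the highest Borda score (121).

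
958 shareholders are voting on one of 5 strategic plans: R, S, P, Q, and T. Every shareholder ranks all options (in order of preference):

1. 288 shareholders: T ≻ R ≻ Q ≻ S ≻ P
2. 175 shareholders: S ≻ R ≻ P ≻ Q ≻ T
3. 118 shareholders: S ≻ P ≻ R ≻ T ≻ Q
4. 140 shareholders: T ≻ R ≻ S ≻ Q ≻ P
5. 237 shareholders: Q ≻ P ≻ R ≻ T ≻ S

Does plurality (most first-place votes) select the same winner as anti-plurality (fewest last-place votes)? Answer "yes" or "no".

Plurality — first-place votes: R 0, S 293, P 0, Q 237, T 428. Winner: T.
Anti-plurality — last-place votes: R 0, S 237, P 428, Q 118, T 175. Winner: R.
The two methods disagree.

no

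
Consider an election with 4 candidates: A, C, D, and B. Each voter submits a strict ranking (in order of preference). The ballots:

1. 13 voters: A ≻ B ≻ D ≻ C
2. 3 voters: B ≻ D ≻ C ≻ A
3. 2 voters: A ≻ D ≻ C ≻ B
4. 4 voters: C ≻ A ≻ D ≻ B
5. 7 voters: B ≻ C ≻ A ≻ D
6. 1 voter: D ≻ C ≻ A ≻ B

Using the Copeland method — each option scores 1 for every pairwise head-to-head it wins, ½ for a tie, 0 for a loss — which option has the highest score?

A: beats D and B; ties C → score 2.5.
C: ties A; loses to D and B → score 0.5.
D: beats C; loses to A and B → score 1.
B: beats C and D; loses to A → score 2.
A has the best pairwise record.

A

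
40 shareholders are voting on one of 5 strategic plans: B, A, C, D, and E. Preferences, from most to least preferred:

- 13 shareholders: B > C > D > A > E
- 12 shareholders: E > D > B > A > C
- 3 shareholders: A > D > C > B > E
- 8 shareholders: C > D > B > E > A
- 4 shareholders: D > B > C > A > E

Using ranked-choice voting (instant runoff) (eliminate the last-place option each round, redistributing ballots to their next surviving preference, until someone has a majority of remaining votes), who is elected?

Round 1: B 13, A 3, C 8, D 4, E 12. Eliminate A.
Round 2: B 13, C 8, D 7, E 12. Eliminate D.
Round 3: B 17, C 11, E 12. Eliminate C.
Round 4: B 28, E 12. B has a majority.

B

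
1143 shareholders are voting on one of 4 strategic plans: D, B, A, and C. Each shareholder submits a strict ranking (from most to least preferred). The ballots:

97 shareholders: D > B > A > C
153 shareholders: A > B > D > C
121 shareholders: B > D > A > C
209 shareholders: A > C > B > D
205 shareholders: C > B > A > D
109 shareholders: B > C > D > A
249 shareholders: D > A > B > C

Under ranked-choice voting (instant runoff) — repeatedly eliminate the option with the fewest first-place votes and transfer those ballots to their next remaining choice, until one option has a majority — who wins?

Round 1: D 346, B 230, A 362, C 205. Eliminate C.
Round 2: D 346, B 435, A 362. Eliminate D.
Round 3: B 532, A 611. A has a majority.

A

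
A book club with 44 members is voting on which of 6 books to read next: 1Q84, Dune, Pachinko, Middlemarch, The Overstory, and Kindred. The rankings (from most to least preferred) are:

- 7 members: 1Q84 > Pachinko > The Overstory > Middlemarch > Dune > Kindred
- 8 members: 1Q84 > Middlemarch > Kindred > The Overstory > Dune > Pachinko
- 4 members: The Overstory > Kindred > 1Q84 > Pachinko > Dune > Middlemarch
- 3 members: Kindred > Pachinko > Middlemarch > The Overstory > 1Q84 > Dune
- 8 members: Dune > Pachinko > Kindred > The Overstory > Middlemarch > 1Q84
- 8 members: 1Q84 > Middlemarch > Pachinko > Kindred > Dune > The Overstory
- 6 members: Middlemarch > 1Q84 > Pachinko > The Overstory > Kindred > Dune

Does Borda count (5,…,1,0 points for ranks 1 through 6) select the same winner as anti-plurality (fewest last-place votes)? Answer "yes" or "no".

no

Borda — scores: 1Q84 154, Dune 67, Pachinko 122, Middlemarch 125, The Overstory 91, Kindred 101. Winner: 1Q84.
Anti-plurality — last-place votes: 1Q84 8, Dune 9, Pachinko 8, Middlemarch 4, The Overstory 8, Kindred 7. Winner: Middlemarch.
The two methods disagree.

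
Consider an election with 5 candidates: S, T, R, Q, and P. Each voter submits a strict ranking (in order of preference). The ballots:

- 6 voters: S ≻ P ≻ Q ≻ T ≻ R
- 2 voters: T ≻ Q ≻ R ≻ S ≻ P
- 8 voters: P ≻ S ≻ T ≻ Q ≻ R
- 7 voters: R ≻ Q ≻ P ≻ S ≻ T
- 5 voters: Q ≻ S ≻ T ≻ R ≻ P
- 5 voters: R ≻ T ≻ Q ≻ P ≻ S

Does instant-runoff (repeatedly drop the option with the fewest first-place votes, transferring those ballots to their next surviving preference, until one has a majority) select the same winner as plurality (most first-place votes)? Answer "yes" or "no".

yes

Instant-runoff — R1 S 6, T 2, R 12, Q 5, P 8 (T out); R2 S 6, R 12, Q 7, P 8 (S out); R3 R 12, Q 7, P 14 (Q out); R4 R 19, P 14 (R winner). Winner: R.
Plurality — first-place votes: S 6, T 2, R 12, Q 5, P 8. Winner: R.
The two methods agree.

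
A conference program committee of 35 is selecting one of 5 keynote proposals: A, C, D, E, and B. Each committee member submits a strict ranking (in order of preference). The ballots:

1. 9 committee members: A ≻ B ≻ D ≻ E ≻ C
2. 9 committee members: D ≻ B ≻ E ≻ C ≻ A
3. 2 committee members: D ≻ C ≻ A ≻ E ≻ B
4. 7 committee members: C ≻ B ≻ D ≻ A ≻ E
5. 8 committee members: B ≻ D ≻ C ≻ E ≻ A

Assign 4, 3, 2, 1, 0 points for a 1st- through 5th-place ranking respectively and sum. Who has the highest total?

B

A: 9·4 + 9·0 + 2·2 + 7·1 + 8·0 = 47
C: 9·0 + 9·1 + 2·3 + 7·4 + 8·2 = 59
D: 9·2 + 9·4 + 2·4 + 7·2 + 8·3 = 100
E: 9·1 + 9·2 + 2·1 + 7·0 + 8·1 = 37
B: 9·3 + 9·3 + 2·0 + 7·3 + 8·4 = 107
B has the highest Borda score (107).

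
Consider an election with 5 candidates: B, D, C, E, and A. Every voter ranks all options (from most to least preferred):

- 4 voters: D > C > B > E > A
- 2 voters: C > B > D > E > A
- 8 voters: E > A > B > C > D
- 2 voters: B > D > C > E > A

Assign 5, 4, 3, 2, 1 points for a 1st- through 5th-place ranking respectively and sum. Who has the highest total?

B: 4·3 + 2·4 + 8·3 + 2·5 = 54
D: 4·5 + 2·3 + 8·1 + 2·4 = 42
C: 4·4 + 2·5 + 8·2 + 2·3 = 48
E: 4·2 + 2·2 + 8·5 + 2·2 = 56
A: 4·1 + 2·1 + 8·4 + 2·1 = 40
E has the highest Borda score (56).

E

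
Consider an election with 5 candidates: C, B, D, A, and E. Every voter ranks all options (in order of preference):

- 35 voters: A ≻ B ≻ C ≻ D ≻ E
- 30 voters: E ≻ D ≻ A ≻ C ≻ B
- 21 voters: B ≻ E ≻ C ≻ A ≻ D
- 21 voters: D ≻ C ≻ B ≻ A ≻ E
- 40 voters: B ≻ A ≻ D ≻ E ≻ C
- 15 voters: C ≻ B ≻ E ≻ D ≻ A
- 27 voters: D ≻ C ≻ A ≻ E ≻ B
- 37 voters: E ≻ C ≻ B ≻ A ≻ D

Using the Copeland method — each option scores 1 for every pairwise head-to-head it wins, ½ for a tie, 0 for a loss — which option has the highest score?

B

C: beats B and A; loses to D and E → score 2.
B: beats D, A, and E; loses to C → score 3.
D: beats C and E; loses to B and A → score 2.
A: beats D and E; loses to C and B → score 2.
E: beats C; loses to B, D, and A → score 1.
B has the best pairwise record.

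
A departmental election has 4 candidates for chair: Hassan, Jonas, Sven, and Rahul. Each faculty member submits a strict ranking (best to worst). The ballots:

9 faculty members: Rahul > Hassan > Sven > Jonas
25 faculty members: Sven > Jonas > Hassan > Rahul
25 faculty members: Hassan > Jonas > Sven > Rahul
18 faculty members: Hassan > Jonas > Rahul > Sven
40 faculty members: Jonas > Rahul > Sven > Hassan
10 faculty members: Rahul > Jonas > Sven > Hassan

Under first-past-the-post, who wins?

First-place votes: Hassan 43, Jonas 40, Sven 25, Rahul 19.
Hassan has the most first-place votes.

Hassan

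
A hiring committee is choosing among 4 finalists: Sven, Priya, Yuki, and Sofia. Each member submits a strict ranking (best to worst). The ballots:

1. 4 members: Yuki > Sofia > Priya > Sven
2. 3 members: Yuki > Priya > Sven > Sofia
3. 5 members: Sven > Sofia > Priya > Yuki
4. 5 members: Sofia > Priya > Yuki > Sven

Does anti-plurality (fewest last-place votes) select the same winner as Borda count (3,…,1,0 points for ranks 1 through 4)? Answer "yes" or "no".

no

Anti-plurality — last-place votes: Sven 9, Priya 0, Yuki 5, Sofia 3. Winner: Priya.
Borda — scores: Sven 18, Priya 25, Yuki 26, Sofia 33. Winner: Sofia.
The two methods disagree.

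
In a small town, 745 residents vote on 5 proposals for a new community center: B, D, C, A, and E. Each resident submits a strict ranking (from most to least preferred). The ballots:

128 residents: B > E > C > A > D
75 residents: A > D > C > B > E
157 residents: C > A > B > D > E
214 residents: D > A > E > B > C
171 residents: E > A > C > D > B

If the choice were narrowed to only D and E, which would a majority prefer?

Voters preferring D to E: 446; preferring E to D: 299.
D wins the head-to-head.

D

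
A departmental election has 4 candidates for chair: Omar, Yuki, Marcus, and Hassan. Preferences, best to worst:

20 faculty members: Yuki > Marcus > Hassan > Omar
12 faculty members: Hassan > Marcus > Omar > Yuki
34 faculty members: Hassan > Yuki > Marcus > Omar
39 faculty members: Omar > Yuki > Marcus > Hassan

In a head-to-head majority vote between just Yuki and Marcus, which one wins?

Voters preferring Yuki to Marcus: 93; preferring Marcus to Yuki: 12.
Yuki wins the head-to-head.

Yuki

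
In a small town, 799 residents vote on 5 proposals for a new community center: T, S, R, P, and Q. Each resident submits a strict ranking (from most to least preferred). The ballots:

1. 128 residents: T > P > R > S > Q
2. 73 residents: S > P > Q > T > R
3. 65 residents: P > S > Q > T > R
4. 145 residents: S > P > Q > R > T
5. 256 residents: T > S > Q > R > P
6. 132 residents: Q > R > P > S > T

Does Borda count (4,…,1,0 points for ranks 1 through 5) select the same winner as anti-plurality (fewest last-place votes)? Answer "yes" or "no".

Borda — scores: T 1674, S 2095, R 1053, P 1562, Q 1606. Winner: S.
Anti-plurality — last-place votes: T 277, S 0, R 138, P 256, Q 128. Winner: S.
The two methods agree.

yes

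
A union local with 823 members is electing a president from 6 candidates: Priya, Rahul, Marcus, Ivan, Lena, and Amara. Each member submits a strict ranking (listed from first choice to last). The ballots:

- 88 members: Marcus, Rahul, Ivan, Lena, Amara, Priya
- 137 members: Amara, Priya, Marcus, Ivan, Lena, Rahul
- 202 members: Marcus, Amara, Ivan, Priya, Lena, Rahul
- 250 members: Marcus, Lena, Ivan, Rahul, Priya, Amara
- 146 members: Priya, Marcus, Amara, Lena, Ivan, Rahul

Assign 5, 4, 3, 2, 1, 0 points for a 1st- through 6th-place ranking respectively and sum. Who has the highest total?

Priya: 88·0 + 137·4 + 202·2 + 250·1 + 146·5 = 1932
Rahul: 88·4 + 137·0 + 202·0 + 250·2 + 146·0 = 852
Marcus: 88·5 + 137·3 + 202·5 + 250·5 + 146·4 = 3695
Ivan: 88·3 + 137·2 + 202·3 + 250·3 + 146·1 = 2040
Lena: 88·2 + 137·1 + 202·1 + 250·4 + 146·2 = 1807
Amara: 88·1 + 137·5 + 202·4 + 250·0 + 146·3 = 2019
Marcus has the highest Borda score (3695).

Marcus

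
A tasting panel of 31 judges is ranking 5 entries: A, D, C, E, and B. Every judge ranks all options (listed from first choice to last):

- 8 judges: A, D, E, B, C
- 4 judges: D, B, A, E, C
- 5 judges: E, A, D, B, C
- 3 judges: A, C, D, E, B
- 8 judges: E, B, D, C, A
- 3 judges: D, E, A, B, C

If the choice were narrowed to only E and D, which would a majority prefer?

D

Voters preferring E to D: 13; preferring D to E: 18.
D wins the head-to-head.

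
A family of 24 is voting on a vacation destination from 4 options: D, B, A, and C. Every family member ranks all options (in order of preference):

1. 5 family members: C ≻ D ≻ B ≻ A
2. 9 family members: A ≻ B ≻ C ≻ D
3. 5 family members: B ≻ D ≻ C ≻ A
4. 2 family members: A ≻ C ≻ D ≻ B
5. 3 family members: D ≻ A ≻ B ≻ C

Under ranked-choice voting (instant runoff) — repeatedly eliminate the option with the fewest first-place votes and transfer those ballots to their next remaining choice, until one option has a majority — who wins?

Round 1: D 3, B 5, A 11, C 5. Eliminate D.
Round 2: B 5, A 14, C 5. A has a majority.

A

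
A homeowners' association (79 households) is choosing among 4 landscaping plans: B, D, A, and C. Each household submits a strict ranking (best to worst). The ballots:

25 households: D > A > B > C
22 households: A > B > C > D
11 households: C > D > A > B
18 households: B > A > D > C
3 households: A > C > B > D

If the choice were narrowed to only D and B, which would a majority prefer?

Voters preferring D to B: 36; preferring B to D: 43.
B wins the head-to-head.

B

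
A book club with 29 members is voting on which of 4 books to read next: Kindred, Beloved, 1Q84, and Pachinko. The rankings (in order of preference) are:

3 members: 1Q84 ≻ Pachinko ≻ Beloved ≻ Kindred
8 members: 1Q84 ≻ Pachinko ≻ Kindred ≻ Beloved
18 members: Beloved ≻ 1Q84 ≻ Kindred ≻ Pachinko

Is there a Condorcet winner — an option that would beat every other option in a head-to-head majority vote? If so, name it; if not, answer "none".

Beloved

Beloved vs Kindred: 21–8 for Beloved.
Beloved vs 1Q84: 18–11 for Beloved.
Beloved vs Pachinko: 18–11 for Beloved.
Beloved beats every other option head-to-head.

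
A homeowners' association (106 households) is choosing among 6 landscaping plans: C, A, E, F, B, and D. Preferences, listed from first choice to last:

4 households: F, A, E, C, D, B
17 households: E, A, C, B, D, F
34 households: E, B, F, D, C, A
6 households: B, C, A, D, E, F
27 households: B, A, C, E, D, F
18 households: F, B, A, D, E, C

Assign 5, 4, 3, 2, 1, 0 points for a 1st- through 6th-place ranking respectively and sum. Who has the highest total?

B

C: 4·2 + 17·3 + 34·1 + 6·4 + 27·3 + 18·0 = 198
A: 4·4 + 17·4 + 34·0 + 6·3 + 27·4 + 18·3 = 264
E: 4·3 + 17·5 + 34·5 + 6·1 + 27·2 + 18·1 = 345
F: 4·5 + 17·0 + 34·3 + 6·0 + 27·0 + 18·5 = 212
B: 4·0 + 17·2 + 34·4 + 6·5 + 27·5 + 18·4 = 407
D: 4·1 + 17·1 + 34·2 + 6·2 + 27·1 + 18·2 = 164
B has the highest Borda score (407).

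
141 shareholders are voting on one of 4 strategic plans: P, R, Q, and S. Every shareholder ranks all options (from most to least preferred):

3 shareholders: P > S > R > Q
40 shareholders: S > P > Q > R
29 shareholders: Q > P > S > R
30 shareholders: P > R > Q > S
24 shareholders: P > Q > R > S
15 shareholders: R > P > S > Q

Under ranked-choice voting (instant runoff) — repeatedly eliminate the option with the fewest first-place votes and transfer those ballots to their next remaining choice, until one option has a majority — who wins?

P

Round 1: P 57, R 15, Q 29, S 40. Eliminate R.
Round 2: P 72, Q 29, S 40. P has a majority.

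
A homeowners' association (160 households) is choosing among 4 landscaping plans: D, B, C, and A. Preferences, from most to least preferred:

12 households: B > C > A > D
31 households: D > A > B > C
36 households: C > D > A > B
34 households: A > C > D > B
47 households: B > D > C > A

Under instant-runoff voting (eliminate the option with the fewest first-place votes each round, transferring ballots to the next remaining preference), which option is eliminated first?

Round 1: D 31, B 59, C 36, A 34. Eliminate D.

D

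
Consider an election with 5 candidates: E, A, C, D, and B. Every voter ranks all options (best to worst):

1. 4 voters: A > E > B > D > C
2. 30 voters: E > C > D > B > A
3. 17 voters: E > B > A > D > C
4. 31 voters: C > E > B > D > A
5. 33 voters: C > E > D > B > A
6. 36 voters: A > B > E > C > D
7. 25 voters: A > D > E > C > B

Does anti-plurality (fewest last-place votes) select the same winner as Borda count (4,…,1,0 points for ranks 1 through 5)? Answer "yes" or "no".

Anti-plurality — last-place votes: E 0, A 94, C 21, D 36, B 25. Winner: E.
Borda — scores: E 514, A 294, C 407, D 253, B 292. Winner: E.
The two methods agree.

yes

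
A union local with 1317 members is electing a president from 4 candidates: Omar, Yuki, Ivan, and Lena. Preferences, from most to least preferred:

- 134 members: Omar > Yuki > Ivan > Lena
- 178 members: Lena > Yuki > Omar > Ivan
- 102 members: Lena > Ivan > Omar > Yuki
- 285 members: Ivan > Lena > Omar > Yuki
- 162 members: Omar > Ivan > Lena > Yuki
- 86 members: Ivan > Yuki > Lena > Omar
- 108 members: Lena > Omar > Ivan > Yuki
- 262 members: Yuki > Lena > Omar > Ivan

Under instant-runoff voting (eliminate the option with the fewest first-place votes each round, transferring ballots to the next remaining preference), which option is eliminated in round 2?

Omar

Round 1: Omar 296, Yuki 262, Ivan 371, Lena 388. Eliminate Yuki.
Round 2: Omar 296, Ivan 371, Lena 650. Eliminate Omar.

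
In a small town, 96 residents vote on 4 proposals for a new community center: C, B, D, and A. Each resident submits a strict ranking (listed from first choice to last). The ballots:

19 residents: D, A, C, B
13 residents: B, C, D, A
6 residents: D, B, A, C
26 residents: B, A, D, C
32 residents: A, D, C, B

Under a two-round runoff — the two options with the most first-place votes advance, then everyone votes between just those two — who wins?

A

Round 1 first-place votes: C 0, B 39, D 25, A 32.
B and A advance.
Runoff: B is preferred to A by 45 voters; A by 51.
A wins the runoff.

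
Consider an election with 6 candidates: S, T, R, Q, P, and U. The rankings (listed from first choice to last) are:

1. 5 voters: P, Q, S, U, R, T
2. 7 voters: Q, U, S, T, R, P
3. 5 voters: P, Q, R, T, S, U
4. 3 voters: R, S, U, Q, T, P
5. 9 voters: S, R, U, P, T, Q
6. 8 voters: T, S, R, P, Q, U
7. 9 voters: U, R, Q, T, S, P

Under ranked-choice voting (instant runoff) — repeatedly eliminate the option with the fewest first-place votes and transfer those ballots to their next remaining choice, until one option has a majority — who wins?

Round 1: S 9, T 8, R 3, Q 7, P 10, U 9. Eliminate R.
Round 2: S 12, T 8, Q 7, P 10, U 9. Eliminate Q.
Round 3: S 12, T 8, P 10, U 16. Eliminate T.
Round 4: S 20, P 10, U 16. Eliminate P.
Round 5: S 30, U 16. S has a majority.

S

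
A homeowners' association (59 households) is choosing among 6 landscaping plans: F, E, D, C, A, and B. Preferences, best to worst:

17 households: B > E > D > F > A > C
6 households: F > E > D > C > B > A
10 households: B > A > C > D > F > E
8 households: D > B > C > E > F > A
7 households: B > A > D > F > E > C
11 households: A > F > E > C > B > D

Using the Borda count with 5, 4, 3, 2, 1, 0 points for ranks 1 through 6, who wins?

F: 17·2 + 6·5 + 10·1 + 8·1 + 7·2 + 11·4 = 140
E: 17·4 + 6·4 + 10·0 + 8·2 + 7·1 + 11·3 = 148
D: 17·3 + 6·3 + 10·2 + 8·5 + 7·3 + 11·0 = 150
C: 17·0 + 6·2 + 10·3 + 8·3 + 7·0 + 11·2 = 88
A: 17·1 + 6·0 + 10·4 + 8·0 + 7·4 + 11·5 = 140
B: 17·5 + 6·1 + 10·5 + 8·4 + 7·5 + 11·1 = 219
B has the highest Borda score (219).

B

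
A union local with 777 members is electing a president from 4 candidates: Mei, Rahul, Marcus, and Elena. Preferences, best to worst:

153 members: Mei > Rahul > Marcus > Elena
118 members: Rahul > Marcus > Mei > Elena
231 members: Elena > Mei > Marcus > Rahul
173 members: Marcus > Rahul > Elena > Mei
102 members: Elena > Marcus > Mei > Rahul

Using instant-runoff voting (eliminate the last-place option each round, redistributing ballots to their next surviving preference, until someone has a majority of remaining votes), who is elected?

Marcus

Round 1: Mei 153, Rahul 118, Marcus 173, Elena 333. Eliminate Rahul.
Round 2: Mei 153, Marcus 291, Elena 333. Eliminate Mei.
Round 3: Marcus 444, Elena 333. Marcus has a majority.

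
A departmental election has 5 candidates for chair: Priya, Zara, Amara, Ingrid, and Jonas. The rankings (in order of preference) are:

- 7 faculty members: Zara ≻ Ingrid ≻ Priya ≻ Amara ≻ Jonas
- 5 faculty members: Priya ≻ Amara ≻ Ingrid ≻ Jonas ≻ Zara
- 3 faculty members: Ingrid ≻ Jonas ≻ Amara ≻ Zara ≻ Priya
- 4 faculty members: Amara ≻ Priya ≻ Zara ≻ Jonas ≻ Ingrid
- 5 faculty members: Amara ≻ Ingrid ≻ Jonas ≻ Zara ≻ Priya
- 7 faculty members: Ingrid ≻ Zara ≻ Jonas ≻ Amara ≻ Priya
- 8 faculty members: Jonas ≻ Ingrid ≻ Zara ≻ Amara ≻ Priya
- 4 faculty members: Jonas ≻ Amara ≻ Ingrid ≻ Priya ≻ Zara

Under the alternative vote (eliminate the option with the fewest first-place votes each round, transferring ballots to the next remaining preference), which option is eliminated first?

Round 1: Priya 5, Zara 7, Amara 9, Ingrid 10, Jonas 12. Eliminate Priya.

Priya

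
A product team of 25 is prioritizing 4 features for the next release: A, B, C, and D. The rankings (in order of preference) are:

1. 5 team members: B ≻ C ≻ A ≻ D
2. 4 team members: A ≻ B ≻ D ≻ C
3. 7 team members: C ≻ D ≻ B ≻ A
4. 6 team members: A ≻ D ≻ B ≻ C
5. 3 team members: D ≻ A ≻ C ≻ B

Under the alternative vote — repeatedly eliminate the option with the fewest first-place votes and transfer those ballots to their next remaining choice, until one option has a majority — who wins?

Round 1: A 10, B 5, C 7, D 3. Eliminate D.
Round 2: A 13, B 5, C 7. A has a majority.

A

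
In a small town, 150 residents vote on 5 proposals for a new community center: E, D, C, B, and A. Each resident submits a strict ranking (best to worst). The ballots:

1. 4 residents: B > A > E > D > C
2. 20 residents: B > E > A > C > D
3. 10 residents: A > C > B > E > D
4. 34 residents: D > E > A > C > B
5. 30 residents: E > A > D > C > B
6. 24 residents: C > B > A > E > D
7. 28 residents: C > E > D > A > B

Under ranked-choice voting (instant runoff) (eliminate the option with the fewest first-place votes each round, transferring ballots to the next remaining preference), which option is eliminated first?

A

Round 1: E 30, D 34, C 52, B 24, A 10. Eliminate A.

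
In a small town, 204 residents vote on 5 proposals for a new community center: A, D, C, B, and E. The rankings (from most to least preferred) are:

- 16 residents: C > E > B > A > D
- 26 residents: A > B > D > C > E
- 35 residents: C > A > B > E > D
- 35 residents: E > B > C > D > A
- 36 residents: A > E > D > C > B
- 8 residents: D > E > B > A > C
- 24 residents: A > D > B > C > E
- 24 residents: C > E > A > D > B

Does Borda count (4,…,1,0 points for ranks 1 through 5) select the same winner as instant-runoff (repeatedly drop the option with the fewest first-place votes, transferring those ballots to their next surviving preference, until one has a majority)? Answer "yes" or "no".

Borda — scores: A 521, D 287, C 456, B 349, E 427. Winner: A.
Instant-runoff — R1 A 86, D 8, C 75, B 0, E 35 (B out); R2 A 86, D 8, C 75, E 35 (D out); R3 A 86, C 75, E 43 (E out); R4 A 94, C 110 (C winner). Winner: C.
The two methods disagree.

no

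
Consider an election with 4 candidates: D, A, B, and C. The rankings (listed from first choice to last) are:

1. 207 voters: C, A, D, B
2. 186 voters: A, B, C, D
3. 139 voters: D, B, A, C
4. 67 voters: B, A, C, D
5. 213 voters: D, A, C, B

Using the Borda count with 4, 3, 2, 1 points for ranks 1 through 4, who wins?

A

D: 207·2 + 186·1 + 139·4 + 67·1 + 213·4 = 2075
A: 207·3 + 186·4 + 139·2 + 67·3 + 213·3 = 2483
B: 207·1 + 186·3 + 139·3 + 67·4 + 213·1 = 1663
C: 207·4 + 186·2 + 139·1 + 67·2 + 213·2 = 1899
A has the highest Borda score (2483).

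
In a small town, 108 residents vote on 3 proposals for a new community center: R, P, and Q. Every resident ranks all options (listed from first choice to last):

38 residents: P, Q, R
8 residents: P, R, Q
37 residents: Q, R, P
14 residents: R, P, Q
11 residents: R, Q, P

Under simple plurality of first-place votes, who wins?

First-place votes: R 25, P 46, Q 37.
P has the most first-place votes.

P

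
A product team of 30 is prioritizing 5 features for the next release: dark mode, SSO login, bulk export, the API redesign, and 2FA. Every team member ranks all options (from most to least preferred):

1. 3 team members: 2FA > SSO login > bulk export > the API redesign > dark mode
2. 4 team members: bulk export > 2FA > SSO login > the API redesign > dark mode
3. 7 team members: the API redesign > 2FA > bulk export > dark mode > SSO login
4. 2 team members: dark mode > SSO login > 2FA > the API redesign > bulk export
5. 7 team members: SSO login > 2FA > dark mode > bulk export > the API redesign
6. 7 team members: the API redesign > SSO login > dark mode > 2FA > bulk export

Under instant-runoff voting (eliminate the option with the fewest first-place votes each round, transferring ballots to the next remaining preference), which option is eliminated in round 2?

2FA

Round 1: dark mode 2, SSO login 7, bulk export 4, the API redesign 14, 2FA 3. Eliminate dark mode.
Round 2: SSO login 9, bulk export 4, the API redesign 14, 2FA 3. Eliminate 2FA.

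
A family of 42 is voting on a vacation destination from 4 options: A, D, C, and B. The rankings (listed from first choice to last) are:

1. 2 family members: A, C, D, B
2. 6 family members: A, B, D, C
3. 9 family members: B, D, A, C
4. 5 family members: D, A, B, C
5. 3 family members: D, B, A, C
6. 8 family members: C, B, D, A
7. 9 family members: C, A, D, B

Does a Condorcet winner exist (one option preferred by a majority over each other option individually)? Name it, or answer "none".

Checking pairwise contests:
D beats A 25–17.
B beats D 23–19.
A beats C 25–17.
A beats B 22–20.
Every option loses at least one head-to-head, so there is no Condorcet winner.

none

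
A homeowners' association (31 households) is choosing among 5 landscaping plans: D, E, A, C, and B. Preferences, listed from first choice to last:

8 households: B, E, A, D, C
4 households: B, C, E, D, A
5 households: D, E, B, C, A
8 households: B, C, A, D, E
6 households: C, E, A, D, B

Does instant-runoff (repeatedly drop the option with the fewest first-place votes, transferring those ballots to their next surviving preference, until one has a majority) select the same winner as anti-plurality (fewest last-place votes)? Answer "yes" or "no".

Instant-runoff — R1 D 5, E 0, A 0, C 6, B 20 (B winner). Winner: B.
Anti-plurality — last-place votes: D 0, E 8, A 9, C 8, B 6. Winner: D.
The two methods disagree.

no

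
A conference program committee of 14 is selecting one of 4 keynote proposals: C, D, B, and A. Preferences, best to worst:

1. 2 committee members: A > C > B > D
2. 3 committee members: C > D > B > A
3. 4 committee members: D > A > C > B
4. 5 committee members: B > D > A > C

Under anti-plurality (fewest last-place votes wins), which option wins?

D

Last-place votes: C 5, D 2, B 4, A 3.
D is ranked last by the fewest voters, so D wins.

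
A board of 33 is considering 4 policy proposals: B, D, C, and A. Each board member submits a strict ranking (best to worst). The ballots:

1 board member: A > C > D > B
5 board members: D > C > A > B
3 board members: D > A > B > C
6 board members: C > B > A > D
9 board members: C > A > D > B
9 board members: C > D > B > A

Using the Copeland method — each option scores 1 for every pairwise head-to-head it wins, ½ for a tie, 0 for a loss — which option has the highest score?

B: loses to D, C, and A → score 0.
D: beats B and A; loses to C → score 2.
C: beats B, D, and A → score 3.
A: beats B; loses to D and C → score 1.
C has the best pairwise record.

C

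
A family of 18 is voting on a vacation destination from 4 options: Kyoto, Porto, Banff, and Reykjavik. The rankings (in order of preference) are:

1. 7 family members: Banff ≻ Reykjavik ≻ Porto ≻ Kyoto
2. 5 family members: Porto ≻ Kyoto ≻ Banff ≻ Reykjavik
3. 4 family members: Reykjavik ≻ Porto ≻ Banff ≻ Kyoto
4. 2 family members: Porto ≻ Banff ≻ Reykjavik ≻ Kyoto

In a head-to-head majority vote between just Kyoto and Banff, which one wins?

Voters preferring Kyoto to Banff: 5; preferring Banff to Kyoto: 13.
Banff wins the head-to-head.

Banff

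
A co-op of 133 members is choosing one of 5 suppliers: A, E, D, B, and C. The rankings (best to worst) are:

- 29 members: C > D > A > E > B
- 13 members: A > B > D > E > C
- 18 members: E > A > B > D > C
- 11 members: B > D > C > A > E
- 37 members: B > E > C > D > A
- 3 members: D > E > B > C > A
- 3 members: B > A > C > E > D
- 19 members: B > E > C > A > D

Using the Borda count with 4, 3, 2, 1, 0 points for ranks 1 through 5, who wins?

B

A: 29·2 + 13·4 + 18·3 + 11·1 + 37·0 + 3·0 + 3·3 + 19·1 = 203
E: 29·1 + 13·1 + 18·4 + 11·0 + 37·3 + 3·3 + 3·1 + 19·3 = 294
D: 29·3 + 13·2 + 18·1 + 11·3 + 37·1 + 3·4 + 3·0 + 19·0 = 213
B: 29·0 + 13·3 + 18·2 + 11·4 + 37·4 + 3·2 + 3·4 + 19·4 = 361
C: 29·4 + 13·0 + 18·0 + 11·2 + 37·2 + 3·1 + 3·2 + 19·2 = 259
B has the highest Borda score (361).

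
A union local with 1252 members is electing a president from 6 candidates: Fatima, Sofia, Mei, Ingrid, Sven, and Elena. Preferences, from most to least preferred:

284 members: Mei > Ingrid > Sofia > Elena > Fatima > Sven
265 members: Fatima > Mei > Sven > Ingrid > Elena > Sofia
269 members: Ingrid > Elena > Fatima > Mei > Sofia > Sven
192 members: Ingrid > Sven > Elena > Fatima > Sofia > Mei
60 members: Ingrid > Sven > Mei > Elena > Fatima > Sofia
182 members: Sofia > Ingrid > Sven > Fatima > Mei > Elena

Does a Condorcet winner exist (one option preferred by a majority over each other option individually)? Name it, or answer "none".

Ingrid vs Fatima: 987–265 for Ingrid.
Ingrid vs Sofia: 1070–182 for Ingrid.
Ingrid vs Mei: 703–549 for Ingrid.
Ingrid vs Sven: 987–265 for Ingrid.
Ingrid vs Elena: 1252–0 for Ingrid.
Ingrid beats every other option head-to-head.

Ingrid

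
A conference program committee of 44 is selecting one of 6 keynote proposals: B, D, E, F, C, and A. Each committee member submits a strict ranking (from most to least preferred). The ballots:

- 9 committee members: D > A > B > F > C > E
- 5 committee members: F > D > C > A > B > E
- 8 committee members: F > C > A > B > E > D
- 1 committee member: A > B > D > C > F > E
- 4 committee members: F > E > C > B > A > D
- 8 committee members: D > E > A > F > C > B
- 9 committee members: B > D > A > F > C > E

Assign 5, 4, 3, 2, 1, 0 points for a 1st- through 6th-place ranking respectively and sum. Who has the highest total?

D

B: 9·3 + 5·1 + 8·2 + 1·4 + 4·2 + 8·0 + 9·5 = 105
D: 9·5 + 5·4 + 8·0 + 1·3 + 4·0 + 8·5 + 9·4 = 144
E: 9·0 + 5·0 + 8·1 + 1·0 + 4·4 + 8·4 + 9·0 = 56
F: 9·2 + 5·5 + 8·5 + 1·1 + 4·5 + 8·2 + 9·2 = 138
C: 9·1 + 5·3 + 8·4 + 1·2 + 4·3 + 8·1 + 9·1 = 87
A: 9·4 + 5·2 + 8·3 + 1·5 + 4·1 + 8·3 + 9·3 = 130
D has the highest Borda score (144).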